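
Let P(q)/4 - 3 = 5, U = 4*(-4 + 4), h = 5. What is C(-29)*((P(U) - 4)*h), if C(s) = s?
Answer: -4060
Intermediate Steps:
U = 0 (U = 4*0 = 0)
P(q) = 32 (P(q) = 12 + 4*5 = 12 + 20 = 32)
C(-29)*((P(U) - 4)*h) = -29*(32 - 4)*5 = -812*5 = -29*140 = -4060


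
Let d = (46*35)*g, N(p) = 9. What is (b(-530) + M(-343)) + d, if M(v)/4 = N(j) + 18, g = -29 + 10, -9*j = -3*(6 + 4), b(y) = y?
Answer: -31012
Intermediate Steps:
j = 10/3 (j = -(-1)*(6 + 4)/3 = -(-1)*10/3 = -⅑*(-30) = 10/3 ≈ 3.3333)
g = -19
M(v) = 108 (M(v) = 4*(9 + 18) = 4*27 = 108)
d = -30590 (d = (46*35)*(-19) = 1610*(-19) = -30590)
(b(-530) + M(-343)) + d = (-530 + 108) - 30590 = -422 - 30590 = -31012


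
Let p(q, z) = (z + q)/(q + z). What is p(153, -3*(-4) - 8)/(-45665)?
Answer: -1/45665 ≈ -2.1899e-5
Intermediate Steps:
p(q, z) = 1 (p(q, z) = (q + z)/(q + z) = 1)
p(153, -3*(-4) - 8)/(-45665) = 1/(-45665) = 1*(-1/45665) = -1/45665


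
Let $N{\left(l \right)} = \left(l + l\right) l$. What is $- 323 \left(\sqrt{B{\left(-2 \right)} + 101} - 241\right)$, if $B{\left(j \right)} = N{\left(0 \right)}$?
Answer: $77843 - 323 \sqrt{101} \approx 74597.0$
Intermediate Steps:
$N{\left(l \right)} = 2 l^{2}$ ($N{\left(l \right)} = 2 l l = 2 l^{2}$)
$B{\left(j \right)} = 0$ ($B{\left(j \right)} = 2 \cdot 0^{2} = 2 \cdot 0 = 0$)
$- 323 \left(\sqrt{B{\left(-2 \right)} + 101} - 241\right) = - 323 \left(\sqrt{0 + 101} - 241\right) = - 323 \left(\sqrt{101} - 241\right) = - 323 \left(-241 + \sqrt{101}\right) = 77843 - 323 \sqrt{101}$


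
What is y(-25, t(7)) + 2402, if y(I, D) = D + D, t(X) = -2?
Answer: 2398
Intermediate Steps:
y(I, D) = 2*D
y(-25, t(7)) + 2402 = 2*(-2) + 2402 = -4 + 2402 = 2398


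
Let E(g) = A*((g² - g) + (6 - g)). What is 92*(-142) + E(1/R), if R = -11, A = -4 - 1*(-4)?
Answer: -13064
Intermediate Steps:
A = 0 (A = -4 + 4 = 0)
E(g) = 0 (E(g) = 0*((g² - g) + (6 - g)) = 0*(6 + g² - 2*g) = 0)
92*(-142) + E(1/R) = 92*(-142) + 0 = -13064 + 0 = -13064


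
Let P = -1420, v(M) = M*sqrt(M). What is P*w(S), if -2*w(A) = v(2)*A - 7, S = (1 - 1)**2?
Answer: -4970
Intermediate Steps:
v(M) = M**(3/2)
S = 0 (S = 0**2 = 0)
w(A) = 7/2 - A*sqrt(2) (w(A) = -(2**(3/2)*A - 7)/2 = -((2*sqrt(2))*A - 7)/2 = -(2*A*sqrt(2) - 7)/2 = -(-7 + 2*A*sqrt(2))/2 = 7/2 - A*sqrt(2))
P*w(S) = -1420*(7/2 - 1*0*sqrt(2)) = -1420*(7/2 + 0) = -1420*7/2 = -4970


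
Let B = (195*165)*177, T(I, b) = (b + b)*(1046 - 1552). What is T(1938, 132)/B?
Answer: -4048/172575 ≈ -0.023456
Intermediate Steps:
T(I, b) = -1012*b (T(I, b) = (2*b)*(-506) = -1012*b)
B = 5694975 (B = 32175*177 = 5694975)
T(1938, 132)/B = -1012*132/5694975 = -133584*1/5694975 = -4048/172575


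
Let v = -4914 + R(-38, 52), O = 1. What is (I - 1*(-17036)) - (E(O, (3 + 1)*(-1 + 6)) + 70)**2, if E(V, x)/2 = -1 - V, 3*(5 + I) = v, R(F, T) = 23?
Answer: 33134/3 ≈ 11045.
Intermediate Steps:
v = -4891 (v = -4914 + 23 = -4891)
I = -4906/3 (I = -5 + (1/3)*(-4891) = -5 - 4891/3 = -4906/3 ≈ -1635.3)
E(V, x) = -2 - 2*V (E(V, x) = 2*(-1 - V) = -2 - 2*V)
(I - 1*(-17036)) - (E(O, (3 + 1)*(-1 + 6)) + 70)**2 = (-4906/3 - 1*(-17036)) - ((-2 - 2*1) + 70)**2 = (-4906/3 + 17036) - ((-2 - 2) + 70)**2 = 46202/3 - (-4 + 70)**2 = 46202/3 - 1*66**2 = 46202/3 - 1*4356 = 46202/3 - 4356 = 33134/3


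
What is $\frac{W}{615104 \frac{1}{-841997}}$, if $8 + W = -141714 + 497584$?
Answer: $- \frac{149817368207}{307552} \approx -4.8713 \cdot 10^{5}$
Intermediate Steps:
$W = 355862$ ($W = -8 + \left(-141714 + 497584\right) = -8 + 355870 = 355862$)
$\frac{W}{615104 \frac{1}{-841997}} = \frac{355862}{615104 \frac{1}{-841997}} = \frac{355862}{615104 \left(- \frac{1}{841997}\right)} = \frac{355862}{- \frac{615104}{841997}} = 355862 \left(- \frac{841997}{615104}\right) = - \frac{149817368207}{307552}$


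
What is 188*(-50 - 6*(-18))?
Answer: 10904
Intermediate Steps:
188*(-50 - 6*(-18)) = 188*(-50 + 108) = 188*58 = 10904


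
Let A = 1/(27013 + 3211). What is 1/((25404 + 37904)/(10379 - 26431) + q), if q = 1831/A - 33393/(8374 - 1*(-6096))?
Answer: 58068110/3213497206185041 ≈ 1.8070e-8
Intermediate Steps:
A = 1/30224 ≈ 3.3086e-5
q = 800771850287/14470 (q = 1831/(1/30224) - 33393/(8374 - 1*(-6096)) = 1831*30224 - 33393/(8374 + 6096) = 55340144 - 33393/14470 = 800771850287/14470 ≈ 5.5340e+7)
1/((25404 + 37904)/(10379 - 26431) + q) = 1/((25404 + 37904)/(10379 - 26431) + 800771850287/14470) = 1/(63308/(-16052) + 800771850287/14470) = 1/(63308*(-1/16052) + 800771850287/14470) = 1/(-15827/4013 + 800771850287/14470) = 1/(3213497206185041/58068110) = 58068110/3213497206185041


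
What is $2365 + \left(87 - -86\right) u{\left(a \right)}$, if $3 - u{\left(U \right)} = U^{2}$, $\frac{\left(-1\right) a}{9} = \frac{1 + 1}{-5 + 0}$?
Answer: $\frac{16048}{25} \approx 641.92$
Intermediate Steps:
$a = \frac{18}{5}$ ($a = - 9 \frac{1 + 1}{-5 + 0} = - 9 \frac{2}{-5} = - 9 \cdot 2 \left(- \frac{1}{5}\right) = \left(-9\right) \left(- \frac{2}{5}\right) = \frac{18}{5} \approx 3.6$)
$u{\left(U \right)} = 3 - U^{2}$
$2365 + \left(87 - -86\right) u{\left(a \right)} = 2365 + \left(87 - -86\right) \left(3 - \left(\frac{18}{5}\right)^{2}\right) = 2365 + \left(87 + 86\right) \left(3 - \frac{324}{25}\right) = 2365 + 173 \left(3 - \frac{324}{25}\right) = 2365 + 173 \left(- \frac{249}{25}\right) = 2365 - \frac{43077}{25} = \frac{16048}{25}$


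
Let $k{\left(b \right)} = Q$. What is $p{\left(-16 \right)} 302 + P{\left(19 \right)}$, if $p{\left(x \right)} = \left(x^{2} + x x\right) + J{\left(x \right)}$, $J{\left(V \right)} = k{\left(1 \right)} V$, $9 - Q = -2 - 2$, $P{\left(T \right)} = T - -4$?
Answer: $91831$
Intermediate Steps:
$P{\left(T \right)} = 4 + T$ ($P{\left(T \right)} = T + 4 = 4 + T$)
$Q = 13$ ($Q = 9 - \left(-2 - 2\right) = 9 - -4 = 9 + 4 = 13$)
$k{\left(b \right)} = 13$
$J{\left(V \right)} = 13 V$
$p{\left(x \right)} = 2 x^{2} + 13 x$ ($p{\left(x \right)} = \left(x^{2} + x x\right) + 13 x = \left(x^{2} + x^{2}\right) + 13 x = 2 x^{2} + 13 x$)
$p{\left(-16 \right)} 302 + P{\left(19 \right)} = - 16 \left(13 + 2 \left(-16\right)\right) 302 + \left(4 + 19\right) = - 16 \left(13 - 32\right) 302 + 23 = \left(-16\right) \left(-19\right) 302 + 23 = 304 \cdot 302 + 23 = 91808 + 23 = 91831$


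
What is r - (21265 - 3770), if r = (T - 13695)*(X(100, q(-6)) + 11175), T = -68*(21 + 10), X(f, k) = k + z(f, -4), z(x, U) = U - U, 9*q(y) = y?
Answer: -529816454/3 ≈ -1.7661e+8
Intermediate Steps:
q(y) = y/9
z(x, U) = 0
X(f, k) = k (X(f, k) = k + 0 = k)
T = -2108 (T = -68*31 = -2108)
r = -529763969/3 (r = (-2108 - 13695)*((⅑)*(-6) + 11175) = -15803*(-⅔ + 11175) = -15803*33523/3 = -529763969/3 ≈ -1.7659e+8)
r - (21265 - 3770) = -529763969/3 - (21265 - 3770) = -529763969/3 - 1*17495 = -529763969/3 - 17495 = -529816454/3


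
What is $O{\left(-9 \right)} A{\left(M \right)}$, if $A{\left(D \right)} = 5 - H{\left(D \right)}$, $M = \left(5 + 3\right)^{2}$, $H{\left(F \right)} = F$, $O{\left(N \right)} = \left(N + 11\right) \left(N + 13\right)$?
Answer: $-472$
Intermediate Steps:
$O{\left(N \right)} = \left(11 + N\right) \left(13 + N\right)$
$M = 64$ ($M = 8^{2} = 64$)
$A{\left(D \right)} = 5 - D$
$O{\left(-9 \right)} A{\left(M \right)} = \left(143 + \left(-9\right)^{2} + 24 \left(-9\right)\right) \left(5 - 64\right) = \left(143 + 81 - 216\right) \left(5 - 64\right) = 8 \left(-59\right) = -472$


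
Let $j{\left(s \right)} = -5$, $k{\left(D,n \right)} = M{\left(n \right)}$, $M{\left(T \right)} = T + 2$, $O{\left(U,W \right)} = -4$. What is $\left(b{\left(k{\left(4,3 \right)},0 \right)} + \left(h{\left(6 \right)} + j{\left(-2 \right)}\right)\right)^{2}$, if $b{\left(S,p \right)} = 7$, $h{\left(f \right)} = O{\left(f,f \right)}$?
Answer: $4$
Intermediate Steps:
$M{\left(T \right)} = 2 + T$
$h{\left(f \right)} = -4$
$k{\left(D,n \right)} = 2 + n$
$\left(b{\left(k{\left(4,3 \right)},0 \right)} + \left(h{\left(6 \right)} + j{\left(-2 \right)}\right)\right)^{2} = \left(7 - 9\right)^{2} = \left(-2\right)^{2} = 4$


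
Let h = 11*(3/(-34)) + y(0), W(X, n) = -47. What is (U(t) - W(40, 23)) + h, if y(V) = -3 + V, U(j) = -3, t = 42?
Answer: 1361/34 ≈ 40.029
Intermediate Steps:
h = -135/34 (h = 11*(3/(-34)) + (-3 + 0) = 11*(3*(-1/34)) - 3 = 11*(-3/34) - 3 = -33/34 - 3 = -135/34 ≈ -3.9706)
(U(t) - W(40, 23)) + h = (-3 - 1*(-47)) - 135/34 = (-3 + 47) - 135/34 = 44 - 135/34 = 1361/34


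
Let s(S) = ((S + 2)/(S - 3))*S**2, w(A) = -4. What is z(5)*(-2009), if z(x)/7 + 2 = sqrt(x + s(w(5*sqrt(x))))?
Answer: 28126 - 2009*sqrt(469) ≈ -15382.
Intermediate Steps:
s(S) = S**2*(2 + S)/(-3 + S) (s(S) = ((2 + S)/(-3 + S))*S**2 = S**2*(2 + S)/(-3 + S))
z(x) = -14 + 7*sqrt(32/7 + x) (z(x) = -14 + 7*sqrt(x + (-4)**2*(2 - 4)/(-3 - 4)) = -14 + 7*sqrt(x + 16*(-2)/(-7)) = -14 + 7*sqrt(x + 16*(-1/7)*(-2)) = -14 + 7*sqrt(x + 32/7) = -14 + 7*sqrt(32/7 + x))
z(5)*(-2009) = (-14 + sqrt(224 + 49*5))*(-2009) = (-14 + sqrt(224 + 245))*(-2009) = (-14 + sqrt(469))*(-2009) = 28126 - 2009*sqrt(469)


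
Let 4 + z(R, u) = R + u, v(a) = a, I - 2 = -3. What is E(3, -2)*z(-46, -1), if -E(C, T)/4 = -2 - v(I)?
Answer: -204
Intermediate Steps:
I = -1 (I = 2 - 3 = -1)
z(R, u) = -4 + R + u (z(R, u) = -4 + (R + u) = -4 + R + u)
E(C, T) = 4 (E(C, T) = -4*(-2 - 1*(-1)) = -4*(-2 + 1) = -4*(-1) = 4)
E(3, -2)*z(-46, -1) = 4*(-4 - 46 - 1) = 4*(-51) = -204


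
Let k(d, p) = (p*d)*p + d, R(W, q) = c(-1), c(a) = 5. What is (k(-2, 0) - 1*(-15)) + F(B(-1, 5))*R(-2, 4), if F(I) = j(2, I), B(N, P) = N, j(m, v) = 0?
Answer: 13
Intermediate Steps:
R(W, q) = 5
F(I) = 0
k(d, p) = d + d*p**2 (k(d, p) = (d*p)*p + d = d*p**2 + d = d + d*p**2)
(k(-2, 0) - 1*(-15)) + F(B(-1, 5))*R(-2, 4) = (-2*(1 + 0**2) - 1*(-15)) + 0*5 = (-2*(1 + 0) + 15) + 0 = (-2*1 + 15) + 0 = (-2 + 15) + 0 = 13 + 0 = 13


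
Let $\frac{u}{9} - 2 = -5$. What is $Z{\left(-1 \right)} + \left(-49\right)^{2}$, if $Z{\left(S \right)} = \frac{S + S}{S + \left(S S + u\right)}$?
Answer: $\frac{64829}{27} \approx 2401.1$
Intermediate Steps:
$u = -27$ ($u = 18 + 9 \left(-5\right) = 18 - 45 = -27$)
$Z{\left(S \right)} = \frac{2 S}{-27 + S + S^{2}}$ ($Z{\left(S \right)} = \frac{S + S}{S + \left(S S - 27\right)} = \frac{2 S}{S + \left(S^{2} - 27\right)} = \frac{2 S}{S + \left(-27 + S^{2}\right)} = \frac{2 S}{-27 + S + S^{2}}$)
$Z{\left(-1 \right)} + \left(-49\right)^{2} = 2 \left(-1\right) \frac{1}{-27 - 1 + \left(-1\right)^{2}} + \left(-49\right)^{2} = 2 \left(-1\right) \frac{1}{-27 - 1 + 1} + 2401 = 2 \left(-1\right) \frac{1}{-27} + 2401 = 2 \left(-1\right) \left(- \frac{1}{27}\right) + 2401 = \frac{2}{27} + 2401 = \frac{64829}{27}$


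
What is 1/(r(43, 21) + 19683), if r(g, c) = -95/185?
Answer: 37/728252 ≈ 5.0807e-5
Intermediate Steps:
r(g, c) = -19/37 (r(g, c) = -95*1/185 = -19/37)
1/(r(43, 21) + 19683) = 1/(-19/37 + 19683) = 1/(728252/37) = 37/728252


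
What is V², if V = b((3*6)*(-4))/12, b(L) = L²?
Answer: 186624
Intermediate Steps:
V = 432 (V = ((3*6)*(-4))²/12 = (18*(-4))²*(1/12) = (-72)²*(1/12) = 5184*(1/12) = 432)
V² = 432² = 186624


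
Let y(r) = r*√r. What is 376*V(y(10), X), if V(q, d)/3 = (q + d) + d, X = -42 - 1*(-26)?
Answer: -36096 + 11280*√10 ≈ -425.51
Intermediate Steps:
y(r) = r^(3/2)
X = -16 (X = -42 + 26 = -16)
V(q, d) = 3*q + 6*d (V(q, d) = 3*((q + d) + d) = 3*((d + q) + d) = 3*(q + 2*d) = 3*q + 6*d)
376*V(y(10), X) = 376*(3*10^(3/2) + 6*(-16)) = 376*(3*(10*√10) - 96) = 376*(30*√10 - 96) = 376*(-96 + 30*√10) = -36096 + 11280*√10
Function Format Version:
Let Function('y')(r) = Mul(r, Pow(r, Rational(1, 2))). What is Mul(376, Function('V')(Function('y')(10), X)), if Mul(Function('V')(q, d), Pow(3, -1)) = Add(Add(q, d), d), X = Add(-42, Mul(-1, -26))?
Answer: Add(-36096, Mul(11280, Pow(10, Rational(1, 2)))) ≈ -425.51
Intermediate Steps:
Function('y')(r) = Pow(r, Rational(3, 2))
X = -16 (X = Add(-42, 26) = -16)
Function('V')(q, d) = Add(Mul(3, q), Mul(6, d)) (Function('V')(q, d) = Mul(3, Add(Add(q, d), d)) = Mul(3, Add(Add(d, q), d)) = Mul(3, Add(q, Mul(2, d))) = Add(Mul(3, q), Mul(6, d)))
Mul(376, Function('V')(Function('y')(10), X)) = Mul(376, Add(Mul(3, Pow(10, Rational(3, 2))), Mul(6, -16))) = Mul(376, Add(Mul(3, Mul(10, Pow(10, Rational(1, 2)))), -96)) = Mul(376, Add(Mul(30, Pow(10, Rational(1, 2))), -96)) = Mul(376, Add(-96, Mul(30, Pow(10, Rational(1, 2))))) = Add(-36096, Mul(11280, Pow(10, Rational(1, 2))))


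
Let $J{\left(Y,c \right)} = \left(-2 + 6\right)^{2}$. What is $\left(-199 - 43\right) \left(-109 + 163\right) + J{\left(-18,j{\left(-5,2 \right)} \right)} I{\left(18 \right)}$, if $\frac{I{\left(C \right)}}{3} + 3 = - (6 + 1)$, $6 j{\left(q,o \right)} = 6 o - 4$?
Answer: $-13548$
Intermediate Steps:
$j{\left(q,o \right)} = - \frac{2}{3} + o$ ($j{\left(q,o \right)} = \frac{6 o - 4}{6} = \frac{-4 + 6 o}{6} = - \frac{2}{3} + o$)
$J{\left(Y,c \right)} = 16$ ($J{\left(Y,c \right)} = 4^{2} = 16$)
$I{\left(C \right)} = -30$ ($I{\left(C \right)} = -9 + 3 \left(- (6 + 1)\right) = -9 + 3 \left(\left(-1\right) 7\right) = -9 + 3 \left(-7\right) = -9 - 21 = -30$)
$\left(-199 - 43\right) \left(-109 + 163\right) + J{\left(-18,j{\left(-5,2 \right)} \right)} I{\left(18 \right)} = \left(-199 - 43\right) \left(-109 + 163\right) + 16 \left(-30\right) = \left(-242\right) 54 - 480 = -13068 - 480 = -13548$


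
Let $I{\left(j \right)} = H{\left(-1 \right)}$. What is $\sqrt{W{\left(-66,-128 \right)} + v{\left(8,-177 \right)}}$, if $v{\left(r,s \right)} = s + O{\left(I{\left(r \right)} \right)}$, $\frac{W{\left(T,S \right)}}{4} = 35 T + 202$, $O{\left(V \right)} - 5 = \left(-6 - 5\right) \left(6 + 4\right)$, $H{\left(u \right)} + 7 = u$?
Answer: $i \sqrt{8714} \approx 93.349 i$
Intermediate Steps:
$H{\left(u \right)} = -7 + u$
$I{\left(j \right)} = -8$ ($I{\left(j \right)} = -7 - 1 = -8$)
$O{\left(V \right)} = -105$ ($O{\left(V \right)} = 5 + \left(-6 - 5\right) \left(6 + 4\right) = 5 - 110 = -105$)
$W{\left(T,S \right)} = 808 + 140 T$ ($W{\left(T,S \right)} = 4 \left(35 T + 202\right) = 4 \left(202 + 35 T\right) = 808 + 140 T$)
$v{\left(r,s \right)} = -105 + s$ ($v{\left(r,s \right)} = s - 105 = -105 + s$)
$\sqrt{W{\left(-66,-128 \right)} + v{\left(8,-177 \right)}} = \sqrt{\left(808 + 140 \left(-66\right)\right) - 282} = \sqrt{\left(808 - 9240\right) - 282} = \sqrt{-8432 - 282} = \sqrt{-8714} = i \sqrt{8714}$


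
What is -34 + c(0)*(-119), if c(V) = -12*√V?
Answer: -34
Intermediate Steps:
-34 + c(0)*(-119) = -34 - 12*√0*(-119) = -34 - 12*0*(-119) = -34 + 0*(-119) = -34 + 0 = -34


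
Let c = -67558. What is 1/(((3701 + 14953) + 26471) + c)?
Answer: -1/22433 ≈ -4.4577e-5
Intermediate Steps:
1/(((3701 + 14953) + 26471) + c) = 1/(((3701 + 14953) + 26471) - 67558) = 1/((18654 + 26471) - 67558) = 1/(45125 - 67558) = 1/(-22433) = -1/22433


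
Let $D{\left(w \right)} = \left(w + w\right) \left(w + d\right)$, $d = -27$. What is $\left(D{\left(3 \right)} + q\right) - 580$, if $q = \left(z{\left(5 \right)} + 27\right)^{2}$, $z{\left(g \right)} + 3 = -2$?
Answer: $-240$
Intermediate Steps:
$z{\left(g \right)} = -5$ ($z{\left(g \right)} = -3 - 2 = -5$)
$D{\left(w \right)} = 2 w \left(-27 + w\right)$ ($D{\left(w \right)} = \left(w + w\right) \left(w - 27\right) = 2 w \left(-27 + w\right)$)
$q = 484$ ($q = \left(-5 + 27\right)^{2} = 22^{2} = 484$)
$\left(D{\left(3 \right)} + q\right) - 580 = \left(2 \cdot 3 \left(-27 + 3\right) + 484\right) - 580 = \left(2 \cdot 3 \left(-24\right) + 484\right) - 580 = \left(-144 + 484\right) - 580 = 340 - 580 = -240$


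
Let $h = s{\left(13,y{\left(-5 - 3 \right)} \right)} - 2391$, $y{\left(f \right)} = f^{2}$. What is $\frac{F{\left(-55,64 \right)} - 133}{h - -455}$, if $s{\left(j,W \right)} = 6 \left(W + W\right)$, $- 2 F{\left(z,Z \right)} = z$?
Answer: $\frac{211}{2336} \approx 0.090325$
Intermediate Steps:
$F{\left(z,Z \right)} = - \frac{z}{2}$
$s{\left(j,W \right)} = 12 W$ ($s{\left(j,W \right)} = 6 \cdot 2 W = 12 W$)
$h = -1623$ ($h = 12 \left(-5 - 3\right)^{2} - 2391 = 12 \left(-8\right)^{2} - 2391 = 12 \cdot 64 - 2391 = 768 - 2391 = -1623$)
$\frac{F{\left(-55,64 \right)} - 133}{h - -455} = \frac{\left(- \frac{1}{2}\right) \left(-55\right) - 133}{-1623 - -455} = \frac{\frac{55}{2} - 133}{-1623 + 455} = - \frac{211}{2 \left(-1168\right)} = \left(- \frac{211}{2}\right) \left(- \frac{1}{1168}\right) = \frac{211}{2336}$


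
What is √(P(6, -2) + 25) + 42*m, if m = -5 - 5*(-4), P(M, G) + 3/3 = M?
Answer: 630 + √30 ≈ 635.48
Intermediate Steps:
P(M, G) = -1 + M
m = 15 (m = -5 + 20 = 15)
√(P(6, -2) + 25) + 42*m = √((-1 + 6) + 25) + 42*15 = √(5 + 25) + 630 = √30 + 630 = 630 + √30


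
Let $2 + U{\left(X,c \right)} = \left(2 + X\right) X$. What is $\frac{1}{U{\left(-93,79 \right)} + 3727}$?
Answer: $\frac{1}{12188} \approx 8.2048 \cdot 10^{-5}$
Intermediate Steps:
$U{\left(X,c \right)} = -2 + X \left(2 + X\right)$ ($U{\left(X,c \right)} = -2 + \left(2 + X\right) X = -2 + X \left(2 + X\right)$)
$\frac{1}{U{\left(-93,79 \right)} + 3727} = \frac{1}{\left(-2 + \left(-93\right)^{2} + 2 \left(-93\right)\right) + 3727} = \frac{1}{\left(-2 + 8649 - 186\right) + 3727} = \frac{1}{8461 + 3727} = \frac{1}{12188}$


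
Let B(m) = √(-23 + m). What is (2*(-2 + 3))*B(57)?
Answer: 2*√34 ≈ 11.662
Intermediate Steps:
(2*(-2 + 3))*B(57) = (2*(-2 + 3))*√(-23 + 57) = (2*1)*√34 = 2*√34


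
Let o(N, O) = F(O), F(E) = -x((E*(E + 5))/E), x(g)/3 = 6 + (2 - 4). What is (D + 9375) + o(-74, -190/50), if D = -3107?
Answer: 6256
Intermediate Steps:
x(g) = 12 (x(g) = 3*(6 + (2 - 4)) = 3*(6 - 2) = 3*4 = 12)
F(E) = -12 (F(E) = -1*12 = -12)
o(N, O) = -12
(D + 9375) + o(-74, -190/50) = (-3107 + 9375) - 12 = 6268 - 12 = 6256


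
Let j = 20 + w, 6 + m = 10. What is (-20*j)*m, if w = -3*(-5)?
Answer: -2800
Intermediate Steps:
m = 4 (m = -6 + 10 = 4)
w = 15
j = 35 (j = 20 + 15 = 35)
(-20*j)*m = -20*35*4 = -700*4 = -2800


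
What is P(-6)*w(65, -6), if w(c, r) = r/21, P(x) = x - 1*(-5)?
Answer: 2/7 ≈ 0.28571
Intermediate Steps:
P(x) = 5 + x (P(x) = x + 5 = 5 + x)
w(c, r) = r/21 (w(c, r) = r*(1/21) = r/21)
P(-6)*w(65, -6) = (5 - 6)*((1/21)*(-6)) = -1*(-2/7) = 2/7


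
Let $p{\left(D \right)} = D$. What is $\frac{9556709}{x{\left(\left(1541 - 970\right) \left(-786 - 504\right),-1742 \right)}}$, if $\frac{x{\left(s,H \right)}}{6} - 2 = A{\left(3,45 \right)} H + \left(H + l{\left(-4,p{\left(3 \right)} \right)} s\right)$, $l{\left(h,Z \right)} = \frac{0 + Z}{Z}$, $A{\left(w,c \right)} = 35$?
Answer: $- \frac{9556709}{4795800} \approx -1.9927$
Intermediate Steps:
$l{\left(h,Z \right)} = 1$ ($l{\left(h,Z \right)} = \frac{Z}{Z} = 1$)
$x{\left(s,H \right)} = 12 + 6 s + 216 H$ ($x{\left(s,H \right)} = 12 + 6 \left(35 H + \left(H + 1 s\right)\right) = 12 + 6 \left(35 H + \left(H + s\right)\right) = 12 + 6 \left(s + 36 H\right) = 12 + \left(6 s + 216 H\right) = 12 + 6 s + 216 H$)
$\frac{9556709}{x{\left(\left(1541 - 970\right) \left(-786 - 504\right),-1742 \right)}} = \frac{9556709}{12 + 6 \left(1541 - 970\right) \left(-786 - 504\right) + 216 \left(-1742\right)} = \frac{9556709}{12 + 6 \cdot 571 \left(-1290\right) - 376272} = \frac{9556709}{12 + 6 \left(-736590\right) - 376272} = \frac{9556709}{12 - 4419540 - 376272} = \frac{9556709}{-4795800} = 9556709 \left(- \frac{1}{4795800}\right) = - \frac{9556709}{4795800}$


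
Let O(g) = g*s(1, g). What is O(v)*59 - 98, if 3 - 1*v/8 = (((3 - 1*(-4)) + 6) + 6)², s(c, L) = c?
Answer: -169074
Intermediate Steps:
v = -2864 (v = 24 - 8*(((3 - 1*(-4)) + 6) + 6)² = 24 - 8*(((3 + 4) + 6) + 6)² = 24 - 8*((7 + 6) + 6)² = 24 - 8*(13 + 6)² = 24 - 8*19² = 24 - 8*361 = 24 - 2888 = -2864)
O(g) = g (O(g) = g*1 = g)
O(v)*59 - 98 = -2864*59 - 98 = -168976 - 98 = -169074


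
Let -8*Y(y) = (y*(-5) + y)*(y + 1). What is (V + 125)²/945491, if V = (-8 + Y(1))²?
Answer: 30276/945491 ≈ 0.032021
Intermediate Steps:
Y(y) = y*(1 + y)/2 (Y(y) = -(y*(-5) + y)*(y + 1)/8 = -(-5*y + y)*(1 + y)/8 = -(-4*y)*(1 + y)/8 = -(-1)*y*(1 + y)/2 = y*(1 + y)/2)
V = 49 (V = (-8 + (½)*1*(1 + 1))² = (-8 + (½)*1*2)² = (-8 + 1)² = (-7)² = 49)
(V + 125)²/945491 = (49 + 125)²/945491 = 174²*(1/945491) = 30276*(1/945491) = 30276/945491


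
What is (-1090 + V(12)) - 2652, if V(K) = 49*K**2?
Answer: 3314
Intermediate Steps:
(-1090 + V(12)) - 2652 = (-1090 + 49*12**2) - 2652 = (-1090 + 49*144) - 2652 = (-1090 + 7056) - 2652 = 5966 - 2652 = 3314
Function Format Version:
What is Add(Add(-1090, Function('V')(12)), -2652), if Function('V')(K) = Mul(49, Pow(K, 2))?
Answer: 3314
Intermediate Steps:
Add(Add(-1090, Function('V')(12)), -2652) = Add(Add(-1090, Mul(49, Pow(12, 2))), -2652) = Add(Add(-1090, Mul(49, 144)), -2652) = Add(Add(-1090, 7056), -2652) = Add(5966, -2652) = 3314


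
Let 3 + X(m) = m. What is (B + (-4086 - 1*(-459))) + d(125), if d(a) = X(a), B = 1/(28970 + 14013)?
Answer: -150655414/42983 ≈ -3505.0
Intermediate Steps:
X(m) = -3 + m
B = 1/42983 ≈ 2.3265e-5
d(a) = -3 + a
(B + (-4086 - 1*(-459))) + d(125) = (1/42983 + (-4086 - 1*(-459))) + (-3 + 125) = (1/42983 + (-4086 + 459)) + 122 = (1/42983 - 3627) + 122 = -155899340/42983 + 122 = -150655414/42983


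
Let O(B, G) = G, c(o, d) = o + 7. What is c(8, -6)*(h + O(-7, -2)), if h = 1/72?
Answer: -715/24 ≈ -29.792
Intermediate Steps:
c(o, d) = 7 + o
h = 1/72 ≈ 0.013889
c(8, -6)*(h + O(-7, -2)) = (7 + 8)*(1/72 - 2) = 15*(-143/72) = -715/24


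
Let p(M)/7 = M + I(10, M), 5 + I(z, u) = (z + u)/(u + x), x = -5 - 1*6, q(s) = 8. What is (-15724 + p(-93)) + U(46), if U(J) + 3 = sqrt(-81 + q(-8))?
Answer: -1706371/104 + I*sqrt(73) ≈ -16407.0 + 8.544*I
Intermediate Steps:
U(J) = -3 + I*sqrt(73) (U(J) = -3 + sqrt(-81 + 8) = -3 + sqrt(-73) = -3 + I*sqrt(73))
x = -11 (x = -5 - 6 = -11)
I(z, u) = -5 + (u + z)/(-11 + u) (I(z, u) = -5 + (z + u)/(u - 11) = -5 + (u + z)/(-11 + u))
p(M) = 7*M + 7*(65 - 4*M)/(-11 + M) (p(M) = 7*(M + (55 + 10 - 4*M)/(-11 + M)) = 7*(M + (65 - 4*M)/(-11 + M)) = 7*M + 7*(65 - 4*M)/(-11 + M))
(-15724 + p(-93)) + U(46) = (-15724 + 7*(65 + (-93)**2 - 15*(-93))/(-11 - 93)) + (-3 + I*sqrt(73)) = (-15724 + 7*(65 + 8649 + 1395)/(-104)) + (-3 + I*sqrt(73)) = (-15724 + 7*(-1/104)*10109) + (-3 + I*sqrt(73)) = (-15724 - 70763/104) + (-3 + I*sqrt(73)) = -1706059/104 + (-3 + I*sqrt(73)) = -1706371/104 + I*sqrt(73)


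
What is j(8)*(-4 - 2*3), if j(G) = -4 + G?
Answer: -40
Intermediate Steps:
j(8)*(-4 - 2*3) = (-4 + 8)*(-4 - 2*3) = 4*(-4 - 6) = 4*(-10) = -40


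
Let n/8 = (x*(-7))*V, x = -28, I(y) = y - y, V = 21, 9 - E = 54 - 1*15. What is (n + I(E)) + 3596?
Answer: 36524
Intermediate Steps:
E = -30 (E = 9 - (54 - 1*15) = 9 - (54 - 15) = 9 - 1*39 = 9 - 39 = -30)
I(y) = 0
n = 32928 (n = 8*(-28*(-7)*21) = 8*(196*21) = 8*4116 = 32928)
(n + I(E)) + 3596 = (32928 + 0) + 3596 = 32928 + 3596 = 36524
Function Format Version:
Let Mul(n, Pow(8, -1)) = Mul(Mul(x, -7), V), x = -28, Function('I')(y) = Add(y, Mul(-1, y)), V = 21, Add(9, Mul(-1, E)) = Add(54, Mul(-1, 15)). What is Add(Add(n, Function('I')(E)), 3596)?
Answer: 36524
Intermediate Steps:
E = -30 (E = Add(9, Mul(-1, Add(54, Mul(-1, 15)))) = Add(9, Mul(-1, Add(54, -15))) = Add(9, Mul(-1, 39)) = Add(9, -39) = -30)
Function('I')(y) = 0
n = 32928 (n = Mul(8, Mul(Mul(-28, -7), 21)) = Mul(8, Mul(196, 21)) = Mul(8, 4116) = 32928)
Add(Add(n, Function('I')(E)), 3596) = Add(Add(32928, 0), 3596) = Add(32928, 3596) = 36524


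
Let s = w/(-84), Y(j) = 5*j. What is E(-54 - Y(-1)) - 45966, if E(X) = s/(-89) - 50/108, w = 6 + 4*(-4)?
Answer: -773201896/16821 ≈ -45966.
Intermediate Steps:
w = -10 (w = 6 - 16 = -10)
s = 5/42 (s = -10/(-84) = -10*(-1/84) = 5/42 ≈ 0.11905)
E(X) = -7810/16821 (E(X) = (5/42)/(-89) - 50/108 = (5/42)*(-1/89) - 50*1/108 = -5/3738 - 25/54 = -7810/16821)
E(-54 - Y(-1)) - 45966 = -7810/16821 - 45966 = -773201896/16821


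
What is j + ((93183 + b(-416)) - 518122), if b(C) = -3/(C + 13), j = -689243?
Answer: -449015343/403 ≈ -1.1142e+6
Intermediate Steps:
b(C) = -3/(13 + C)
j + ((93183 + b(-416)) - 518122) = -689243 + ((93183 - 3/(13 - 416)) - 518122) = -689243 + ((93183 - 3/(-403)) - 518122) = -689243 + ((93183 - 3*(-1/403)) - 518122) = -689243 + ((93183 + 3/403) - 518122) = -689243 + (37552752/403 - 518122) = -689243 - 171250414/403 = -449015343/403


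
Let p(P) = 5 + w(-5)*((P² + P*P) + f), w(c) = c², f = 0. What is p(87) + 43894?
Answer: 422349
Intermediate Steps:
p(P) = 5 + 50*P² (p(P) = 5 + (-5)²*((P² + P*P) + 0) = 5 + 25*((P² + P²) + 0) = 5 + 25*(2*P² + 0) = 5 + 25*(2*P²) = 5 + 50*P²)
p(87) + 43894 = (5 + 50*87²) + 43894 = (5 + 50*7569) + 43894 = (5 + 378450) + 43894 = 378455 + 43894 = 422349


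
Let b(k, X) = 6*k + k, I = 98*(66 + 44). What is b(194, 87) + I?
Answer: 12138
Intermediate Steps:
I = 10780 (I = 98*110 = 10780)
b(k, X) = 7*k
b(194, 87) + I = 7*194 + 10780 = 1358 + 10780 = 12138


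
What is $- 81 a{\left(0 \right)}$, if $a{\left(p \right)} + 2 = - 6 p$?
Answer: $162$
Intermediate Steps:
$a{\left(p \right)} = -2 - 6 p$
$- 81 a{\left(0 \right)} = - 81 \left(-2 - 0\right) = - 81 \left(-2 + 0\right) = \left(-81\right) \left(-2\right) = 162$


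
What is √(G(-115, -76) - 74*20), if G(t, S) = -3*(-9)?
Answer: I*√1453 ≈ 38.118*I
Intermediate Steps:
G(t, S) = 27
√(G(-115, -76) - 74*20) = √(27 - 74*20) = √(27 - 1480) = √(-1453) = I*√1453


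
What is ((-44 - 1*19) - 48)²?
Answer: 12321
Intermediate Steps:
((-44 - 1*19) - 48)² = ((-44 - 19) - 48)² = (-63 - 48)² = (-111)² = 12321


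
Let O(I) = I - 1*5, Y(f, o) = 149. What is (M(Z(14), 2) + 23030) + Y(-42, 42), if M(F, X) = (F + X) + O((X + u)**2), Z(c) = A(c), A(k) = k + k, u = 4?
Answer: 23240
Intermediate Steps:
A(k) = 2*k
Z(c) = 2*c
O(I) = -5 + I (O(I) = I - 5 = -5 + I)
M(F, X) = -5 + F + X + (4 + X)**2 (M(F, X) = (F + X) + (-5 + (X + 4)**2) = (F + X) + (-5 + (4 + X)**2) = -5 + F + X + (4 + X)**2)
(M(Z(14), 2) + 23030) + Y(-42, 42) = ((-5 + 2*14 + 2 + (4 + 2)**2) + 23030) + 149 = ((-5 + 28 + 2 + 6**2) + 23030) + 149 = ((-5 + 28 + 2 + 36) + 23030) + 149 = (61 + 23030) + 149 = 23091 + 149 = 23240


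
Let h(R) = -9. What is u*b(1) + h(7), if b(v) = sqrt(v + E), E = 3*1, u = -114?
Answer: -237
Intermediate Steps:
E = 3
b(v) = sqrt(3 + v) (b(v) = sqrt(v + 3) = sqrt(3 + v))
u*b(1) + h(7) = -114*sqrt(3 + 1) - 9 = -114*sqrt(4) - 9 = -114*2 - 9 = -228 - 9 = -237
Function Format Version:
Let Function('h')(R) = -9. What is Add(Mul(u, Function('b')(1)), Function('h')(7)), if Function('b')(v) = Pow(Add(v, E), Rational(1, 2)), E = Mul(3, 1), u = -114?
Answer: -237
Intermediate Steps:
E = 3
Function('b')(v) = Pow(Add(3, v), Rational(1, 2)) (Function('b')(v) = Pow(Add(v, 3), Rational(1, 2)) = Pow(Add(3, v), Rational(1, 2)))
Add(Mul(u, Function('b')(1)), Function('h')(7)) = Add(Mul(-114, Pow(Add(3, 1), Rational(1, 2))), -9) = Add(Mul(-114, Pow(4, Rational(1, 2))), -9) = Add(Mul(-114, 2), -9) = Add(-228, -9) = -237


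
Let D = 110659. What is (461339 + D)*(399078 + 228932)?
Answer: 359220463980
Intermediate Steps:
(461339 + D)*(399078 + 228932) = (461339 + 110659)*(399078 + 228932) = 571998*628010 = 359220463980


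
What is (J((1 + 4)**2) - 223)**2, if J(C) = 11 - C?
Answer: 56169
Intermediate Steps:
(J((1 + 4)**2) - 223)**2 = ((11 - (1 + 4)**2) - 223)**2 = ((11 - 1*5**2) - 223)**2 = ((11 - 1*25) - 223)**2 = ((11 - 25) - 223)**2 = (-14 - 223)**2 = (-237)**2 = 56169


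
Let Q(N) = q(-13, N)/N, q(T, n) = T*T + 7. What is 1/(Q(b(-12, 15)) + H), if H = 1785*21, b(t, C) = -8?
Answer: 1/37463 ≈ 2.6693e-5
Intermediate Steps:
q(T, n) = 7 + T² (q(T, n) = T² + 7 = 7 + T²)
Q(N) = 176/N (Q(N) = (7 + (-13)²)/N = (7 + 169)/N = 176/N)
H = 37485
1/(Q(b(-12, 15)) + H) = 1/(176/(-8) + 37485) = 1/(176*(-⅛) + 37485) = 1/(-22 + 37485) = 1/37463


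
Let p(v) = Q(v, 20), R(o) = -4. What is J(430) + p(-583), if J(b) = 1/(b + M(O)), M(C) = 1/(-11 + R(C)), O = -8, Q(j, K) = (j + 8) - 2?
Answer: -3721058/6449 ≈ -577.00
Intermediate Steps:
Q(j, K) = 6 + j (Q(j, K) = (8 + j) - 2 = 6 + j)
p(v) = 6 + v
M(C) = -1/15 (M(C) = 1/(-11 - 4) = 1/(-15) = -1/15)
J(b) = 1/(-1/15 + b) (J(b) = 1/(b - 1/15) = 1/(-1/15 + b))
J(430) + p(-583) = 15/(-1 + 15*430) + (6 - 583) = 15/(-1 + 6450) - 577 = 15/6449 - 577 = -3721058/6449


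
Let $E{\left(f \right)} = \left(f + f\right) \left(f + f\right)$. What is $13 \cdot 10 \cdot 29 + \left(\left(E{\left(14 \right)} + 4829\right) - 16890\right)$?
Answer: $-7507$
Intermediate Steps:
$E{\left(f \right)} = 4 f^{2}$ ($E{\left(f \right)} = 2 f 2 f = 4 f^{2}$)
$13 \cdot 10 \cdot 29 + \left(\left(E{\left(14 \right)} + 4829\right) - 16890\right) = 13 \cdot 10 \cdot 29 + \left(\left(4 \cdot 14^{2} + 4829\right) - 16890\right) = 130 \cdot 29 + \left(\left(4 \cdot 196 + 4829\right) - 16890\right) = 3770 + \left(\left(784 + 4829\right) - 16890\right) = 3770 + \left(5613 - 16890\right) = 3770 - 11277 = -7507$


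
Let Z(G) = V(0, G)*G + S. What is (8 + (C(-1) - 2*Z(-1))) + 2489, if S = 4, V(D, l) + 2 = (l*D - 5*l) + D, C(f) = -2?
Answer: 2493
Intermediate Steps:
V(D, l) = -2 + D - 5*l + D*l (V(D, l) = -2 + ((l*D - 5*l) + D) = -2 + ((D*l - 5*l) + D) = -2 + ((-5*l + D*l) + D) = -2 + (D - 5*l + D*l) = -2 + D - 5*l + D*l)
Z(G) = 4 + G*(-2 - 5*G) (Z(G) = (-2 + 0 - 5*G + 0*G)*G + 4 = (-2 + 0 - 5*G + 0)*G + 4 = (-2 - 5*G)*G + 4 = G*(-2 - 5*G) + 4 = 4 + G*(-2 - 5*G))
(8 + (C(-1) - 2*Z(-1))) + 2489 = (8 + (-2 - 2*(4 - 1*(-1)*(2 + 5*(-1))))) + 2489 = (8 + (-2 - 2*(4 - 1*(-1)*(2 - 5)))) + 2489 = (8 + (-2 - 2*(4 - 1*(-1)*(-3)))) + 2489 = (8 + (-2 - 2*(4 - 3))) + 2489 = (8 + (-2 - 2*1)) + 2489 = (8 + (-2 - 2)) + 2489 = (8 - 4) + 2489 = 4 + 2489 = 2493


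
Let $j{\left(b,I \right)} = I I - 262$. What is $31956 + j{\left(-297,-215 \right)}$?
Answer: $77919$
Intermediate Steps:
$j{\left(b,I \right)} = -262 + I^{2}$ ($j{\left(b,I \right)} = I^{2} - 262 = -262 + I^{2}$)
$31956 + j{\left(-297,-215 \right)} = 31956 - \left(262 - \left(-215\right)^{2}\right) = 31956 + \left(-262 + 46225\right) = 31956 + 45963 = 77919$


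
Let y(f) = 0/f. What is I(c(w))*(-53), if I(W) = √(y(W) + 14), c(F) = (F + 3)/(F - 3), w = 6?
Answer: -53*√14 ≈ -198.31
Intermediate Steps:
y(f) = 0
c(F) = (3 + F)/(-3 + F)
I(W) = √14 (I(W) = √(0 + 14) = √14)
I(c(w))*(-53) = √14*(-53) = -53*√14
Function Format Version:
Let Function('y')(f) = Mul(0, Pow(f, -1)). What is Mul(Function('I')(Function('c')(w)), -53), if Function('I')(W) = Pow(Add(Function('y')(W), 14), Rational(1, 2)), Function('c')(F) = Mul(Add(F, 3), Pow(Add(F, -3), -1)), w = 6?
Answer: Mul(-53, Pow(14, Rational(1, 2))) ≈ -198.31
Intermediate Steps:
Function('y')(f) = 0
Function('c')(F) = Mul(Pow(Add(-3, F), -1), Add(3, F)) (Function('c')(F) = Mul(Add(3, F), Pow(Add(-3, F), -1)) = Mul(Pow(Add(-3, F), -1), Add(3, F)))
Function('I')(W) = Pow(14, Rational(1, 2)) (Function('I')(W) = Pow(Add(0, 14), Rational(1, 2)) = Pow(14, Rational(1, 2)))
Mul(Function('I')(Function('c')(w)), -53) = Mul(Pow(14, Rational(1, 2)), -53) = Mul(-53, Pow(14, Rational(1, 2)))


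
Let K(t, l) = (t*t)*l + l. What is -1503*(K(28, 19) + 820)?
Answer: -23649705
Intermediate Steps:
K(t, l) = l + l*t**2 (K(t, l) = t**2*l + l = l*t**2 + l = l + l*t**2)
-1503*(K(28, 19) + 820) = -1503*(19*(1 + 28**2) + 820) = -1503*(19*(1 + 784) + 820) = -1503*(19*785 + 820) = -1503*(14915 + 820) = -1503*15735 = -23649705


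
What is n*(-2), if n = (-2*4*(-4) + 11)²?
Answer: -3698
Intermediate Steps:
n = 1849 (n = (-8*(-4) + 11)² = (32 + 11)² = 43² = 1849)
n*(-2) = 1849*(-2) = -3698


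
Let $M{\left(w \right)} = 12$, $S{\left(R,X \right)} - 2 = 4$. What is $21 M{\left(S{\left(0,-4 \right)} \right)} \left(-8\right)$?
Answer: $-2016$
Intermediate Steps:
$S{\left(R,X \right)} = 6$ ($S{\left(R,X \right)} = 2 + 4 = 6$)
$21 M{\left(S{\left(0,-4 \right)} \right)} \left(-8\right) = 21 \cdot 12 \left(-8\right) = 252 \left(-8\right) = -2016$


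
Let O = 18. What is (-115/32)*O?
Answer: -1035/16 ≈ -64.688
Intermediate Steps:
(-115/32)*O = -115/32*18 = -1035/16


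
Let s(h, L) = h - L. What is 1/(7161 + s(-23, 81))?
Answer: 1/7057 ≈ 0.00014170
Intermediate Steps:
1/(7161 + s(-23, 81)) = 1/(7161 + (-23 - 1*81)) = 1/(7161 + (-23 - 81)) = 1/(7161 - 104) = 1/7057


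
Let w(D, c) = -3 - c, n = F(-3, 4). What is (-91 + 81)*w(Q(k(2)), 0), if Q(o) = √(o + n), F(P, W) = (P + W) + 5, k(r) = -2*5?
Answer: 30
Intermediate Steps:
k(r) = -10
F(P, W) = 5 + P + W
n = 6 (n = 5 - 3 + 4 = 6)
Q(o) = √(6 + o) (Q(o) = √(o + 6) = √(6 + o))
(-91 + 81)*w(Q(k(2)), 0) = (-91 + 81)*(-3 - 1*0) = -10*(-3 + 0) = -10*(-3) = 30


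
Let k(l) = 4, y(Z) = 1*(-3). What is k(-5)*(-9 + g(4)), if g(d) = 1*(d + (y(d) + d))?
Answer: -16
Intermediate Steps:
y(Z) = -3
g(d) = -3 + 2*d (g(d) = 1*(d + (-3 + d)) = 1*(-3 + 2*d) = -3 + 2*d)
k(-5)*(-9 + g(4)) = 4*(-9 + (-3 + 2*4)) = 4*(-9 + (-3 + 8)) = 4*(-9 + 5) = 4*(-4) = -16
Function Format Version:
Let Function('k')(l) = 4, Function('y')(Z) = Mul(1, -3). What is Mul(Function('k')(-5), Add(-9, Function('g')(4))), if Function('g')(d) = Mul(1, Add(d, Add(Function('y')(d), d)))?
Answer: -16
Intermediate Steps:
Function('y')(Z) = -3
Function('g')(d) = Add(-3, Mul(2, d)) (Function('g')(d) = Mul(1, Add(d, Add(-3, d))) = Mul(1, Add(-3, Mul(2, d))) = Add(-3, Mul(2, d)))
Mul(Function('k')(-5), Add(-9, Function('g')(4))) = Mul(4, Add(-9, Add(-3, Mul(2, 4)))) = Mul(4, Add(-9, Add(-3, 8))) = Mul(4, Add(-9, 5)) = Mul(4, -4) = -16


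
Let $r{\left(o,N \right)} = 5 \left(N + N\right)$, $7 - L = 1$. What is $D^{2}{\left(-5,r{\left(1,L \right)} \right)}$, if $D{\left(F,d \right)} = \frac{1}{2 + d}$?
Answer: $\frac{1}{3844} \approx 0.00026015$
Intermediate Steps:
$L = 6$ ($L = 7 - 1 = 6$)
$r{\left(o,N \right)} = 10 N$ ($r{\left(o,N \right)} = 5 \cdot 2 N = 10 N$)
$D^{2}{\left(-5,r{\left(1,L \right)} \right)} = \left(\frac{1}{2 + 10 \cdot 6}\right)^{2} = \left(\frac{1}{2 + 60}\right)^{2} = \left(\frac{1}{62}\right)^{2} = \frac{1}{3844}$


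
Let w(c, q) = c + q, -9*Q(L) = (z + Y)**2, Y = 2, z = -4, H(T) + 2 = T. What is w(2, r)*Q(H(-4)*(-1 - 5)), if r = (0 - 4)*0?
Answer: -8/9 ≈ -0.88889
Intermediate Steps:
H(T) = -2 + T
Q(L) = -4/9 (Q(L) = -(-4 + 2)**2/9 = -1/9*(-2)**2 = -1/9*4 = -4/9)
r = 0 (r = -4*0 = 0)
w(2, r)*Q(H(-4)*(-1 - 5)) = (2 + 0)*(-4/9) = 2*(-4/9) = -8/9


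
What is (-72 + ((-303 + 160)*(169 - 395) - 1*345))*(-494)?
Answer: -15759094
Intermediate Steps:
(-72 + ((-303 + 160)*(169 - 395) - 1*345))*(-494) = (-72 + (-143*(-226) - 345))*(-494) = (-72 + (32318 - 345))*(-494) = (-72 + 31973)*(-494) = 31901*(-494) = -15759094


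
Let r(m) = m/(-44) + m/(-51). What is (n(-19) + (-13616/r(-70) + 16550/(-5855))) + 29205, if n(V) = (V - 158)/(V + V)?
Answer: 10087309789/409850 ≈ 24612.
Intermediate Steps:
r(m) = -95*m/2244 (r(m) = m*(-1/44) + m*(-1/51) = -m/44 - m/51 = -95*m/2244)
n(V) = (-158 + V)/(2*V) (n(V) = (-158 + V)/((2*V)) = (-158 + V)*(1/(2*V)) = (-158 + V)/(2*V))
(n(-19) + (-13616/r(-70) + 16550/(-5855))) + 29205 = ((1/2)*(-158 - 19)/(-19) + (-13616/((-95/2244*(-70))) + 16550/(-5855))) + 29205 = ((1/2)*(-1/19)*(-177) + (-13616/3325/1122 + 16550*(-1/5855))) + 29205 = (177/38 + (-13616*1122/3325 - 3310/1171)) + 29205 = (177/38 + (-15277152/3325 - 3310/1171)) + 29205 = (177/38 - 17900550742/3893575) + 29205 = -1882359461/409850 + 29205 = 10087309789/409850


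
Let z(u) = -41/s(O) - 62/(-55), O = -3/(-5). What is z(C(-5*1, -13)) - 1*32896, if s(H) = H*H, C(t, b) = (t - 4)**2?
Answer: -16339337/495 ≈ -33009.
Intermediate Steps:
O = 3/5 (O = -3*(-1/5) = 3/5 ≈ 0.60000)
C(t, b) = (-4 + t)**2
s(H) = H**2
z(u) = -55817/495 (z(u) = -41/((3/5)**2) - 62/(-55) = -41/9/25 - 62*(-1/55) = -41*25/9 + 62/55 = -1025/9 + 62/55 = -55817/495)
z(C(-5*1, -13)) - 1*32896 = -55817/495 - 1*32896 = -55817/495 - 32896 = -16339337/495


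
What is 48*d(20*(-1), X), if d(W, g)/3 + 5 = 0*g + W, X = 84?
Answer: -3600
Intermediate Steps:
d(W, g) = -15 + 3*W (d(W, g) = -15 + 3*(0*g + W) = -15 + 3*(0 + W) = -15 + 3*W)
48*d(20*(-1), X) = 48*(-15 + 3*(20*(-1))) = 48*(-15 + 3*(-20)) = 48*(-15 - 60) = 48*(-75) = -3600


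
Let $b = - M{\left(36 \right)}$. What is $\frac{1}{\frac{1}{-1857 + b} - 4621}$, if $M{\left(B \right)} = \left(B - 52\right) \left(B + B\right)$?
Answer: $- \frac{705}{3257806} \approx -0.0002164$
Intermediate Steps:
$M{\left(B \right)} = 2 B \left(-52 + B\right)$ ($M{\left(B \right)} = \left(B - 52\right) 2 B = \left(-52 + B\right) 2 B = 2 B \left(-52 + B\right)$)
$b = 1152$ ($b = - 2 \cdot 36 \left(-52 + 36\right) = - 2 \cdot 36 \left(-16\right) = \left(-1\right) \left(-1152\right) = 1152$)
$\frac{1}{\frac{1}{-1857 + b} - 4621} = \frac{1}{\frac{1}{-1857 + 1152} - 4621} = \frac{1}{\frac{1}{-705} - 4621} = \frac{1}{- \frac{1}{705} - 4621} = \frac{1}{- \frac{3257806}{705}} = - \frac{705}{3257806}$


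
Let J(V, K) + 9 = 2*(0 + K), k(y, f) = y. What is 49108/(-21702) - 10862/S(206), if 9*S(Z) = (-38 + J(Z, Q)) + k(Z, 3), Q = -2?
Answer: -1064577928/1681905 ≈ -632.96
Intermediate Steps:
J(V, K) = -9 + 2*K (J(V, K) = -9 + 2*(0 + K) = -9 + 2*K)
S(Z) = -17/3 + Z/9 (S(Z) = ((-38 + (-9 + 2*(-2))) + Z)/9 = ((-38 + (-9 - 4)) + Z)/9 = ((-38 - 13) + Z)/9 = (-51 + Z)/9 = -17/3 + Z/9)
49108/(-21702) - 10862/S(206) = 49108/(-21702) - 10862/(-17/3 + (⅑)*206) = 49108*(-1/21702) - 10862/(-17/3 + 206/9) = -24554/10851 - 10862/155/9 = -24554/10851 - 10862*9/155 = -24554/10851 - 97758/155 = -1064577928/1681905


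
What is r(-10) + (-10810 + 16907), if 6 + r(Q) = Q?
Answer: 6081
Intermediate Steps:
r(Q) = -6 + Q
r(-10) + (-10810 + 16907) = (-6 - 10) + (-10810 + 16907) = -16 + 6097 = 6081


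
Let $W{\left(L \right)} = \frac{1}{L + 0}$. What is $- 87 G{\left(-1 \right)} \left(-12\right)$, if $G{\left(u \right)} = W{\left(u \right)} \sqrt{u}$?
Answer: $- 1044 i \approx - 1044.0 i$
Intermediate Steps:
$W{\left(L \right)} = \frac{1}{L}$
$G{\left(u \right)} = \frac{1}{\sqrt{u}}$ ($G{\left(u \right)} = \frac{\sqrt{u}}{u} = \frac{1}{\sqrt{u}}$)
$- 87 G{\left(-1 \right)} \left(-12\right) = - \frac{87}{i} \left(-12\right) = - 87 \left(- i\right) \left(-12\right) = 87 i \left(-12\right) = - 1044 i$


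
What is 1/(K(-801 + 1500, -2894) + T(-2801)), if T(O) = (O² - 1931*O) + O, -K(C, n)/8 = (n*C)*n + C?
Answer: -1/46821073773 ≈ -2.1358e-11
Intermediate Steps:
K(C, n) = -8*C - 8*C*n² (K(C, n) = -8*((n*C)*n + C) = -8*((C*n)*n + C) = -8*(C*n² + C) = -8*(C + C*n²) = -8*C - 8*C*n²)
T(O) = O² - 1930*O
1/(K(-801 + 1500, -2894) + T(-2801)) = 1/(-8*(-801 + 1500)*(1 + (-2894)²) - 2801*(-1930 - 2801)) = 1/(-8*699*(1 + 8375236) - 2801*(-4731)) = 1/(-8*699*8375237 + 13251531) = 1/(-46834325304 + 13251531) = 1/(-46821073773) = -1/46821073773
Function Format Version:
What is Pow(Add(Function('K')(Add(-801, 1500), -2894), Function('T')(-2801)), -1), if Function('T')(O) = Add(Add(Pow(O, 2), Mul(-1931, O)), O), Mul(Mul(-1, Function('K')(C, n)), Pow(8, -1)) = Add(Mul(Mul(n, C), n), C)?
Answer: Rational(-1, 46821073773) ≈ -2.1358e-11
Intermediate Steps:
Function('K')(C, n) = Add(Mul(-8, C), Mul(-8, C, Pow(n, 2))) (Function('K')(C, n) = Mul(-8, Add(Mul(Mul(n, C), n), C)) = Mul(-8, Add(Mul(Mul(C, n), n), C)) = Mul(-8, Add(Mul(C, Pow(n, 2)), C)) = Mul(-8, Add(C, Mul(C, Pow(n, 2)))) = Add(Mul(-8, C), Mul(-8, C, Pow(n, 2))))
Function('T')(O) = Add(Pow(O, 2), Mul(-1930, O))
Pow(Add(Function('K')(Add(-801, 1500), -2894), Function('T')(-2801)), -1) = Pow(Add(Mul(-8, Add(-801, 1500), Add(1, Pow(-2894, 2))), Mul(-2801, Add(-1930, -2801))), -1) = Pow(Add(Mul(-8, 699, Add(1, 8375236)), Mul(-2801, -4731)), -1) = Pow(Add(Mul(-8, 699, 8375237), 13251531), -1) = Pow(Add(-46834325304, 13251531), -1) = Pow(-46821073773, -1) = Rational(-1, 46821073773)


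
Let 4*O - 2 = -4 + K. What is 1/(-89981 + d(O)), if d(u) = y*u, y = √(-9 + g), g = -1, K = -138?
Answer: I/(-89981*I + 35*√10) ≈ -1.1113e-5 + 1.367e-8*I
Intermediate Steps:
O = -35 (O = ½ + (-4 - 138)/4 = ½ + (¼)*(-142) = ½ - 71/2 = -35)
y = I*√10 (y = √(-9 - 1) = √(-10) = I*√10 ≈ 3.1623*I)
d(u) = I*u*√10 (d(u) = (I*√10)*u = I*u*√10)
1/(-89981 + d(O)) = 1/(-89981 + I*(-35)*√10) = 1/(-89981 - 35*I*√10)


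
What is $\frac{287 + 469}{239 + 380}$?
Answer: $\frac{756}{619} \approx 1.2213$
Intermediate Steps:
$\frac{287 + 469}{239 + 380} = \frac{756}{619}$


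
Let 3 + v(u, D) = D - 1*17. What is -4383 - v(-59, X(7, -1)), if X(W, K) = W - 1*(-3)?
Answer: -4373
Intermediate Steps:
X(W, K) = 3 + W (X(W, K) = W + 3 = 3 + W)
v(u, D) = -20 + D (v(u, D) = -3 + (D - 1*17) = -3 + (D - 17) = -3 + (-17 + D) = -20 + D)
-4383 - v(-59, X(7, -1)) = -4383 - (-20 + (3 + 7)) = -4383 - (-20 + 10) = -4383 - 1*(-10) = -4383 + 10 = -4373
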